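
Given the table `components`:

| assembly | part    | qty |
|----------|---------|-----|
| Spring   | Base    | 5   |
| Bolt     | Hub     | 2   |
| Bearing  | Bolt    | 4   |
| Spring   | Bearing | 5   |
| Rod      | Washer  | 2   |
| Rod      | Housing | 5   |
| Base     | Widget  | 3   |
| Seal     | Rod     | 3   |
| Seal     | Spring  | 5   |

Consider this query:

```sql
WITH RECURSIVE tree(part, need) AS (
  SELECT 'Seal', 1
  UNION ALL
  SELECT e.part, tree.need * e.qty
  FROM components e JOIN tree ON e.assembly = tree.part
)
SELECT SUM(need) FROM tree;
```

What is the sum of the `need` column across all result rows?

Base: (Seal, need=1).
Iteration 1: components of {Seal} -> Rod = 1*3 = 3, Spring = 1*5 = 5.
Iteration 2: components of {Rod,Spring} -> Base = 5*5 = 25, Bearing = 5*5 = 25, Housing = 3*5 = 15, Washer = 3*2 = 6.
Iteration 3: components of {Base,Bearing,Housing,Washer} -> Bolt = 25*4 = 100, Widget = 25*3 = 75.
Iteration 4: components of {Bolt,Widget} -> Hub = 100*2 = 200.
Iteration 5: no further components; recursion stops.
SUM(need) = 1 + 5 + 3 + 25 + 25 + 15 + 6 + 75 + 100 + 200 = 455.

455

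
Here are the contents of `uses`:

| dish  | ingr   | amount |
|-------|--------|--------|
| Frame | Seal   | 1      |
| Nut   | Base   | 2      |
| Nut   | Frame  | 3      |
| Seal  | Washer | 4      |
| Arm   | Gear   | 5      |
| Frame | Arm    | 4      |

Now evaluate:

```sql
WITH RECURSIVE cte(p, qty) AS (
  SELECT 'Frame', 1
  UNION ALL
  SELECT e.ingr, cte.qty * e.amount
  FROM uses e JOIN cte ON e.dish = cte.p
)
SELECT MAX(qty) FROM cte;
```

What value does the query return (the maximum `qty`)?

Base: (Frame, qty=1).
Iteration 1: components of {Frame} -> Arm = 1*4 = 4, Seal = 1*1 = 1.
Iteration 2: components of {Arm,Seal} -> Gear = 4*5 = 20, Washer = 1*4 = 4.
Iteration 3: no further components; recursion stops.
qty values: 1, 1, 4, 4, 20; the maximum is 20.

20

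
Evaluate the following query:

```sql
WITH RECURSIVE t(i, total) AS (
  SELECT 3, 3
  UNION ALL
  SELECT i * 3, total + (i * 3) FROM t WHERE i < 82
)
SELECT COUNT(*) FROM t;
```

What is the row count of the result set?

Base: i=3, total=3.
Iteration 1: 3 < 82 holds -> i = 3 * 3 = 9, total = 3 + 9 = 12.
Iteration 2: 9 < 82 holds -> i = 9 * 3 = 27, total = 12 + 27 = 39.
Iteration 3: 27 < 82 holds -> i = 27 * 3 = 81, total = 39 + 81 = 120.
Iteration 4: 81 < 82 holds -> i = 81 * 3 = 243, total = 120 + 243 = 363.
Iteration 5: 243 < 82 fails; recursion stops.
Total rows emitted: 5.

5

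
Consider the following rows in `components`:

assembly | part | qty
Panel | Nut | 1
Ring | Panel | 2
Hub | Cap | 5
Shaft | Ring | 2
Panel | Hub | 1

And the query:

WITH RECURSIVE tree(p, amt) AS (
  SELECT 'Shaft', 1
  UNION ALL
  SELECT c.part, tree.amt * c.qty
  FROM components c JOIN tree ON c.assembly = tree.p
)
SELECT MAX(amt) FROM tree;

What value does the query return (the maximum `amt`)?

Base: (Shaft, amt=1).
Iteration 1: components of {Shaft} -> Ring = 1*2 = 2.
Iteration 2: components of {Ring} -> Panel = 2*2 = 4.
Iteration 3: components of {Panel} -> Hub = 4*1 = 4, Nut = 4*1 = 4.
Iteration 4: components of {Hub,Nut} -> Cap = 4*5 = 20.
Iteration 5: no further components; recursion stops.
amt values: 1, 2, 4, 4, 4, 20; the maximum is 20.

20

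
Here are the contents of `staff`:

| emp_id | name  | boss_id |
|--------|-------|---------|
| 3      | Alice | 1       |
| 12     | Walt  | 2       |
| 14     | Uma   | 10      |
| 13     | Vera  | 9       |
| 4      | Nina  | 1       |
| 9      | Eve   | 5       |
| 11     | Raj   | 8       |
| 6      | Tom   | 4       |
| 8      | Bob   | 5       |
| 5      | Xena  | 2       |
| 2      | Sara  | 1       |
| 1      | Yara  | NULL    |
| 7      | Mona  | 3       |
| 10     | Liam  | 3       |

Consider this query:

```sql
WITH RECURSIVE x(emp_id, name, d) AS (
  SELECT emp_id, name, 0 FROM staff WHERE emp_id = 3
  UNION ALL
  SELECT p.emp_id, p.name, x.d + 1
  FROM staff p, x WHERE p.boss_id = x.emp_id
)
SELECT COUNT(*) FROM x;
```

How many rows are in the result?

4

Base: emp_id=3 (Alice) at d 0.
Iteration 1: rows with boss_id in {3} -> Mona (id 7, d 1), Liam (id 10, d 1).
Iteration 2: rows with boss_id in {7,10} -> Uma (id 14, d 2).
Iteration 3: no rows with boss_id in {14}; recursion stops.
Total rows emitted: 4.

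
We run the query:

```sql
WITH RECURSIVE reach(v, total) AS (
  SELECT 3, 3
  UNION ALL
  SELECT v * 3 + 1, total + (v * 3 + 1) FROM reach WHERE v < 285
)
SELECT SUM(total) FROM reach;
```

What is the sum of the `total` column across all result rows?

1890

Base: v=3, total=3.
Iteration 1: 3 < 285 holds -> v = 3 * 3 + 1 = 10, total = 3 + 10 = 13.
Iteration 2: 10 < 285 holds -> v = 10 * 3 + 1 = 31, total = 13 + 31 = 44.
Iteration 3: 31 < 285 holds -> v = 31 * 3 + 1 = 94, total = 44 + 94 = 138.
Iteration 4: 94 < 285 holds -> v = 94 * 3 + 1 = 283, total = 138 + 283 = 421.
Iteration 5: 283 < 285 holds -> v = 283 * 3 + 1 = 850, total = 421 + 850 = 1271.
Iteration 6: 850 < 285 fails; recursion stops.
SUM(total) = 3 + 13 + 44 + 138 + 421 + 1271 = 1890.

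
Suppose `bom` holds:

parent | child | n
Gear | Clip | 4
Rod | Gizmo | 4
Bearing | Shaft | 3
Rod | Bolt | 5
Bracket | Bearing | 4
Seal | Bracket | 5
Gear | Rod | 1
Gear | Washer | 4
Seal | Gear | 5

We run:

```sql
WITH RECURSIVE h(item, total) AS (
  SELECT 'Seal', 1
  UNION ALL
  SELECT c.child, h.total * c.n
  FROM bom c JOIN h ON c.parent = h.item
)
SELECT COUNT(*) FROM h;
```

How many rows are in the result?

Base: (Seal, total=1).
Iteration 1: components of {Seal} -> Bracket = 1*5 = 5, Gear = 1*5 = 5.
Iteration 2: components of {Bracket,Gear} -> Bearing = 5*4 = 20, Clip = 5*4 = 20, Rod = 5*1 = 5, Washer = 5*4 = 20.
Iteration 3: components of {Bearing,Clip,Rod,Washer} -> Bolt = 5*5 = 25, Gizmo = 5*4 = 20, Shaft = 20*3 = 60.
Iteration 4: no further components; recursion stops.
Total rows emitted: 10.

10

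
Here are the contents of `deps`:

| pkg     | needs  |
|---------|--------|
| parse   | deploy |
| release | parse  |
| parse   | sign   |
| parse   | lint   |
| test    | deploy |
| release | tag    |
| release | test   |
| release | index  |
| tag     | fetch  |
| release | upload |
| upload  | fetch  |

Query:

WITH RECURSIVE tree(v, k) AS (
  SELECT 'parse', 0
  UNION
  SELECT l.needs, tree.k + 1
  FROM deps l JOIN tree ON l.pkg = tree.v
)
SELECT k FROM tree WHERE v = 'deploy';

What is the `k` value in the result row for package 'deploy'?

1

Base: (parse, k=0).
Iteration 1: edges from {parse} -> (deploy, k=1), (lint, k=1), (sign, k=1).
Iteration 2: no outgoing edges from {deploy,lint,sign}; recursion stops.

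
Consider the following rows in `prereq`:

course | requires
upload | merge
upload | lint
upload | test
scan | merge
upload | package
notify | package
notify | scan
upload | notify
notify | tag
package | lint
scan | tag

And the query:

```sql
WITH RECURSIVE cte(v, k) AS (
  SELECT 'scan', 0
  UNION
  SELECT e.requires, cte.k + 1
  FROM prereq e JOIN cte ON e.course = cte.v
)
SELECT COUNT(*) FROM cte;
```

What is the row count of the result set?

3

Base: (scan, k=0).
Iteration 1: edges from {scan} -> (merge, k=1), (tag, k=1).
Iteration 2: no outgoing edges from {merge,tag}; recursion stops.
Total rows emitted: 3.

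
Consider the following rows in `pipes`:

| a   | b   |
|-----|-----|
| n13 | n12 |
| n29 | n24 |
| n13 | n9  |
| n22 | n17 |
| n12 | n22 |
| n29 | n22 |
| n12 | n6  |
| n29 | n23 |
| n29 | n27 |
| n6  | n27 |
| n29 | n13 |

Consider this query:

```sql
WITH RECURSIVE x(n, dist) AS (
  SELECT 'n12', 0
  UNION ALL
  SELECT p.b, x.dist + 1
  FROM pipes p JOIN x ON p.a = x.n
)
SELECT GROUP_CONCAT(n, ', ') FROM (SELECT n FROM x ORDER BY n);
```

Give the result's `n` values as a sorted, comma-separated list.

n12, n17, n22, n27, n6

Base: (n12, dist=0).
Iteration 1: edges from {n12} -> (n22, dist=1), (n6, dist=1).
Iteration 2: edges from {n22,n6} -> (n17, dist=2), (n27, dist=2).
Iteration 3: no outgoing edges from {n17,n27}; recursion stops.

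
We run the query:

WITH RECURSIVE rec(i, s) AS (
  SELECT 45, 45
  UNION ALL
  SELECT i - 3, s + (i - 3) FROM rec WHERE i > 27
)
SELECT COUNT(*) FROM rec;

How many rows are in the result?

7

Base: i=45, s=45.
Iteration 1: 45 > 27 holds -> i = 45 - 3 = 42, s = 45 + 42 = 87.
Iteration 2: 42 > 27 holds -> i = 42 - 3 = 39, s = 87 + 39 = 126.
Iteration 3: 39 > 27 holds -> i = 39 - 3 = 36, s = 126 + 36 = 162.
Iteration 4: 36 > 27 holds -> i = 36 - 3 = 33, s = 162 + 33 = 195.
Iteration 5: 33 > 27 holds -> i = 33 - 3 = 30, s = 195 + 30 = 225.
Iteration 6: 30 > 27 holds -> i = 30 - 3 = 27, s = 225 + 27 = 252.
Iteration 7: 27 > 27 fails; recursion stops.
Total rows emitted: 7.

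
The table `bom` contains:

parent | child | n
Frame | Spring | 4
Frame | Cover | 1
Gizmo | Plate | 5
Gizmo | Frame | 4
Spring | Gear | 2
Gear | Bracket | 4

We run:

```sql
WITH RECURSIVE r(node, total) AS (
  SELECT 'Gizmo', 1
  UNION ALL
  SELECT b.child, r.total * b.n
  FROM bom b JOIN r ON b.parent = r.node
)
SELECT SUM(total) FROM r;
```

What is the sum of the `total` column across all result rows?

Base: (Gizmo, total=1).
Iteration 1: components of {Gizmo} -> Frame = 1*4 = 4, Plate = 1*5 = 5.
Iteration 2: components of {Frame,Plate} -> Cover = 4*1 = 4, Spring = 4*4 = 16.
Iteration 3: components of {Cover,Spring} -> Gear = 16*2 = 32.
Iteration 4: components of {Gear} -> Bracket = 32*4 = 128.
Iteration 5: no further components; recursion stops.
SUM(total) = 1 + 4 + 5 + 4 + 16 + 32 + 128 = 190.

190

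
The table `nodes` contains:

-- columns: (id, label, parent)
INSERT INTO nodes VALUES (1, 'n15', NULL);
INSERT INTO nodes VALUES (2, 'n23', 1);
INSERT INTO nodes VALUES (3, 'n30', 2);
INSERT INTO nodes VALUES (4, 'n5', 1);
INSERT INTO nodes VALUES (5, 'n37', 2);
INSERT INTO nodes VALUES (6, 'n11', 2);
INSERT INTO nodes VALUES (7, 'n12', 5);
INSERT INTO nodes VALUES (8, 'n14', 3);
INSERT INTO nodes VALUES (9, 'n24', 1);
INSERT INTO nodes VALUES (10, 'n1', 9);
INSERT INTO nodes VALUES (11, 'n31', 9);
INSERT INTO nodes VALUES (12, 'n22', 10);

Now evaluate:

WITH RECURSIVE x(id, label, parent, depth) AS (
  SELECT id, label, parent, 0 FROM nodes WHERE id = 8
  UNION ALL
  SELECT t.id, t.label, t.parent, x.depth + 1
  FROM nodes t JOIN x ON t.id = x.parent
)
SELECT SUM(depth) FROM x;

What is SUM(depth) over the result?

6

Base: id=8 (n14), parent=3, depth 0.
Iteration 1: join on id=3 -> n30 (id 3, parent=2, depth 1).
Iteration 2: join on id=2 -> n23 (id 2, parent=1, depth 2).
Iteration 3: join on id=1 -> n15 (id 1, parent=NULL, depth 3).
Iteration 4: parent is NULL; no match; recursion stops.
SUM(depth) = 0 + 1 + 2 + 3 = 6.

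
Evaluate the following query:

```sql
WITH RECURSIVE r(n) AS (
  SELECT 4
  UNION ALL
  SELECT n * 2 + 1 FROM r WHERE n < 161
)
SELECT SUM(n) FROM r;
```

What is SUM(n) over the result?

Base: n=4.
Iteration 1: 4 < 161 holds -> n = 4 * 2 + 1 = 9.
Iteration 2: 9 < 161 holds -> n = 9 * 2 + 1 = 19.
Iteration 3: 19 < 161 holds -> n = 19 * 2 + 1 = 39.
Iteration 4: 39 < 161 holds -> n = 39 * 2 + 1 = 79.
Iteration 5: 79 < 161 holds -> n = 79 * 2 + 1 = 159.
Iteration 6: 159 < 161 holds -> n = 159 * 2 + 1 = 319.
Iteration 7: 319 < 161 fails; recursion stops.
SUM(n) = 4 + 9 + 19 + 39 + 79 + 159 + 319 = 628.

628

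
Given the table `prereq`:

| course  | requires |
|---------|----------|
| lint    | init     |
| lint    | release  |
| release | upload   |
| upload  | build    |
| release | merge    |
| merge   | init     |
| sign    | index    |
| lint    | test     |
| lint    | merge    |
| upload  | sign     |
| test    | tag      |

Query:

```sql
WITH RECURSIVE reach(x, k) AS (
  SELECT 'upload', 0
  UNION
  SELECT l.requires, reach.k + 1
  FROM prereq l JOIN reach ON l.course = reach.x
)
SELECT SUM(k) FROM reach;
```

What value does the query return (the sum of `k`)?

Base: (upload, k=0).
Iteration 1: edges from {upload} -> (build, k=1), (sign, k=1).
Iteration 2: edges from {build,sign} -> (index, k=2).
Iteration 3: no outgoing edges from {index}; recursion stops.
SUM(k) = 0 + 1 + 1 + 2 = 4.

4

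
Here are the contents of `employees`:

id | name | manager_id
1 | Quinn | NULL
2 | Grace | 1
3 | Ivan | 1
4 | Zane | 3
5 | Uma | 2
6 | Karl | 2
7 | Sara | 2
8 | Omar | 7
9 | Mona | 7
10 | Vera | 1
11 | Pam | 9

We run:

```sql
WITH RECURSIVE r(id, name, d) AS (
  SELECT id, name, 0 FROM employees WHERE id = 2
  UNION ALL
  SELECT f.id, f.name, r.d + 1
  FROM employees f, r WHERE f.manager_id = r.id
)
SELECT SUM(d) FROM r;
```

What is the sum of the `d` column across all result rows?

10

Base: id=2 (Grace) at d 0.
Iteration 1: rows with manager_id in {2} -> Uma (id 5, d 1), Karl (id 6, d 1), Sara (id 7, d 1).
Iteration 2: rows with manager_id in {5,6,7} -> Omar (id 8, d 2), Mona (id 9, d 2).
Iteration 3: rows with manager_id in {8,9} -> Pam (id 11, d 3).
Iteration 4: no rows with manager_id in {11}; recursion stops.
SUM(d) = 0 + 1 + 1 + 1 + 2 + 2 + 3 = 10.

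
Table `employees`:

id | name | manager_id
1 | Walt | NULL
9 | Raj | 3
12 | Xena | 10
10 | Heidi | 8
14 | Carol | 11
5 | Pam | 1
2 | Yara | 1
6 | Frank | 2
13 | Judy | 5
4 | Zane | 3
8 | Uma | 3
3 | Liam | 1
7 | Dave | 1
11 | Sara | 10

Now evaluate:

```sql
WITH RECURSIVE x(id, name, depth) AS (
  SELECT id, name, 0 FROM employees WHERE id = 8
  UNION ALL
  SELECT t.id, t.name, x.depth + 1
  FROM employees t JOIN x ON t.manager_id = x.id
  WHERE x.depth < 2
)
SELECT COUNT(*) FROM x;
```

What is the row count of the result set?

4

Base: id=8 (Uma) at depth 0.
Iteration 1: rows with manager_id in {8} -> Heidi (id 10, depth 1).
Iteration 2: rows with manager_id in {10} -> Sara (id 11, depth 2), Xena (id 12, depth 2).
Iteration 3: depth < 2 fails for all current rows; recursion stops.
Total rows emitted: 4.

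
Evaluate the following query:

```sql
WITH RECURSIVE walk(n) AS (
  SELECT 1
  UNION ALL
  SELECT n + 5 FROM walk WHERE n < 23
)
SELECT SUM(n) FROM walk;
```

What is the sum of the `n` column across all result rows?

Base: n=1.
Iteration 1: 1 < 23 holds -> n = 1 + 5 = 6.
Iteration 2: 6 < 23 holds -> n = 6 + 5 = 11.
Iteration 3: 11 < 23 holds -> n = 11 + 5 = 16.
Iteration 4: 16 < 23 holds -> n = 16 + 5 = 21.
Iteration 5: 21 < 23 holds -> n = 21 + 5 = 26.
Iteration 6: 26 < 23 fails; recursion stops.
SUM(n) = 1 + 6 + 11 + 16 + 21 + 26 = 81.

81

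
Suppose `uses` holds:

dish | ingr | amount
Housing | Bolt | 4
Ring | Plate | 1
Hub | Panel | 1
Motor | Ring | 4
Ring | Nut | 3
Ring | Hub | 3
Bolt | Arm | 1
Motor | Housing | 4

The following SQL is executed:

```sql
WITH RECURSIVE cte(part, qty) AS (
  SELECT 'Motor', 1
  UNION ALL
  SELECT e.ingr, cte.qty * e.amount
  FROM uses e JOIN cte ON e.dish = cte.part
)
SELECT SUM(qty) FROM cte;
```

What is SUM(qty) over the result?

Base: (Motor, qty=1).
Iteration 1: components of {Motor} -> Housing = 1*4 = 4, Ring = 1*4 = 4.
Iteration 2: components of {Housing,Ring} -> Bolt = 4*4 = 16, Hub = 4*3 = 12, Nut = 4*3 = 12, Plate = 4*1 = 4.
Iteration 3: components of {Bolt,Hub,Nut,Plate} -> Arm = 16*1 = 16, Panel = 12*1 = 12.
Iteration 4: no further components; recursion stops.
SUM(qty) = 1 + 4 + 4 + 16 + 12 + 4 + 12 + 16 + 12 = 81.

81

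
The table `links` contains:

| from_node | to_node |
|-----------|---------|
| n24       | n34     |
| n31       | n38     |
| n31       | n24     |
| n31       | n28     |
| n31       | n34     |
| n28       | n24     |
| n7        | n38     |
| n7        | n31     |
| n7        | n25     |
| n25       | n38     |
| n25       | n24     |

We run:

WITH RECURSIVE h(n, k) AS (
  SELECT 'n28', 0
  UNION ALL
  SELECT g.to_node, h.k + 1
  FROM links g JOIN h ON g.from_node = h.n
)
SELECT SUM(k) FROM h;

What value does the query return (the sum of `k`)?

3

Base: (n28, k=0).
Iteration 1: edges from {n28} -> (n24, k=1).
Iteration 2: edges from {n24} -> (n34, k=2).
Iteration 3: no outgoing edges from {n34}; recursion stops.
SUM(k) = 0 + 1 + 2 = 3.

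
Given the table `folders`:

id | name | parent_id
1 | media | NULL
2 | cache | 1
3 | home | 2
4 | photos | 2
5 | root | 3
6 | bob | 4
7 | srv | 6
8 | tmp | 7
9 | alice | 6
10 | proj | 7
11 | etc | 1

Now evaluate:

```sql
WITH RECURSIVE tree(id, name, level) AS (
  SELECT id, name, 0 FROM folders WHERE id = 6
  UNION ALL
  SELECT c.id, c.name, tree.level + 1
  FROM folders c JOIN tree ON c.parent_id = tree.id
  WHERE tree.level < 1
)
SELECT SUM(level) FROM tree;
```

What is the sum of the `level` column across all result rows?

Base: id=6 (bob) at level 0.
Iteration 1: rows with parent_id in {6} -> srv (id 7, level 1), alice (id 9, level 1).
Iteration 2: level < 1 fails for all current rows; recursion stops.
SUM(level) = 0 + 1 + 1 = 2.

2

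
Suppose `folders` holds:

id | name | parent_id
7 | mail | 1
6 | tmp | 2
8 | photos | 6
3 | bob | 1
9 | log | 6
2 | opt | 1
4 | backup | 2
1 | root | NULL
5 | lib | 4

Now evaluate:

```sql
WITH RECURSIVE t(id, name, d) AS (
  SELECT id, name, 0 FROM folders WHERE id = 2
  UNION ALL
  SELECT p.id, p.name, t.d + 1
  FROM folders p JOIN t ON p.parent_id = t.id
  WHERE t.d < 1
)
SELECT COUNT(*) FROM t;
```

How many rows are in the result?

Base: id=2 (opt) at d 0.
Iteration 1: rows with parent_id in {2} -> backup (id 4, d 1), tmp (id 6, d 1).
Iteration 2: d < 1 fails for all current rows; recursion stops.
Total rows emitted: 3.

3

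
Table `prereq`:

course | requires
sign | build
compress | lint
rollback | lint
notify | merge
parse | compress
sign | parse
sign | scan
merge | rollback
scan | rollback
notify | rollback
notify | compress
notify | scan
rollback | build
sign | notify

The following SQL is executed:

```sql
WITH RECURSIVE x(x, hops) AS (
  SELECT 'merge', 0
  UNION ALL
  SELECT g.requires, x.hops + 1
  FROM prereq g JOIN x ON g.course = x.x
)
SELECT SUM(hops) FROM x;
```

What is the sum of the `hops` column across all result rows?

Base: (merge, hops=0).
Iteration 1: edges from {merge} -> (rollback, hops=1).
Iteration 2: edges from {rollback} -> (build, hops=2), (lint, hops=2).
Iteration 3: no outgoing edges from {build,lint}; recursion stops.
SUM(hops) = 0 + 1 + 2 + 2 = 5.

5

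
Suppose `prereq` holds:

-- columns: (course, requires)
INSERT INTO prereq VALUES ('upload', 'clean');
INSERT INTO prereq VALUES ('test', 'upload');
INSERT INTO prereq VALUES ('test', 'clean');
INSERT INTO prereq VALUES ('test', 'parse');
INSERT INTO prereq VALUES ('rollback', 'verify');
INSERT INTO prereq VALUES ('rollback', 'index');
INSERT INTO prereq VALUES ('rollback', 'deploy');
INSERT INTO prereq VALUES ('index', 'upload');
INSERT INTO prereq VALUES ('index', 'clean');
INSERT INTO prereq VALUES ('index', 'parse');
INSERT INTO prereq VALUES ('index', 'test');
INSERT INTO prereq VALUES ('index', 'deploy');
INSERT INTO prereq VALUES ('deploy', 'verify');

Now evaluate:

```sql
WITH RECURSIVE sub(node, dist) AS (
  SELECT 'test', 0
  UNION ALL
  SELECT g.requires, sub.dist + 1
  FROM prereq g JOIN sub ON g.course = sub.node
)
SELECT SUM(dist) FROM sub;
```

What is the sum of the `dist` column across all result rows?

5

Base: (test, dist=0).
Iteration 1: edges from {test} -> (clean, dist=1), (parse, dist=1), (upload, dist=1).
Iteration 2: edges from {clean,parse,upload} -> (clean, dist=2).
Iteration 3: no outgoing edges from {clean}; recursion stops.
SUM(dist) = 0 + 1 + 1 + 1 + 2 = 5.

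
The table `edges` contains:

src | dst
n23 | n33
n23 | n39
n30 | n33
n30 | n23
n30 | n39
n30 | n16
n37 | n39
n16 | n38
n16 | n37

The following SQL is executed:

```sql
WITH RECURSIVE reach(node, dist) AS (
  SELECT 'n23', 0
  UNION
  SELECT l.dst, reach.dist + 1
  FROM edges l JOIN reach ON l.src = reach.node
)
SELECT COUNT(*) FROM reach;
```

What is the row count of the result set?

3

Base: (n23, dist=0).
Iteration 1: edges from {n23} -> (n33, dist=1), (n39, dist=1).
Iteration 2: no outgoing edges from {n33,n39}; recursion stops.
Total rows emitted: 3.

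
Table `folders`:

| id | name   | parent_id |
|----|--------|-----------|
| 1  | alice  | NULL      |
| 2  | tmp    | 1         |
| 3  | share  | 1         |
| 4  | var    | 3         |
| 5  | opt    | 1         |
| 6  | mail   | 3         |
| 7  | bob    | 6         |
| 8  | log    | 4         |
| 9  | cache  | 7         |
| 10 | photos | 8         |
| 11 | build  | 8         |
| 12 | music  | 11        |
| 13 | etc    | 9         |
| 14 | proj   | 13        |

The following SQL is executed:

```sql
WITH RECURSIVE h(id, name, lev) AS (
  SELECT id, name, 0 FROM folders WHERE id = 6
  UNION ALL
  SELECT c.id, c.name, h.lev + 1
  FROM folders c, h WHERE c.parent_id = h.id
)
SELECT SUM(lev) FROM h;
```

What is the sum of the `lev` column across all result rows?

Base: id=6 (mail) at lev 0.
Iteration 1: rows with parent_id in {6} -> bob (id 7, lev 1).
Iteration 2: rows with parent_id in {7} -> cache (id 9, lev 2).
Iteration 3: rows with parent_id in {9} -> etc (id 13, lev 3).
Iteration 4: rows with parent_id in {13} -> proj (id 14, lev 4).
Iteration 5: no rows with parent_id in {14}; recursion stops.
SUM(lev) = 0 + 1 + 2 + 3 + 4 = 10.

10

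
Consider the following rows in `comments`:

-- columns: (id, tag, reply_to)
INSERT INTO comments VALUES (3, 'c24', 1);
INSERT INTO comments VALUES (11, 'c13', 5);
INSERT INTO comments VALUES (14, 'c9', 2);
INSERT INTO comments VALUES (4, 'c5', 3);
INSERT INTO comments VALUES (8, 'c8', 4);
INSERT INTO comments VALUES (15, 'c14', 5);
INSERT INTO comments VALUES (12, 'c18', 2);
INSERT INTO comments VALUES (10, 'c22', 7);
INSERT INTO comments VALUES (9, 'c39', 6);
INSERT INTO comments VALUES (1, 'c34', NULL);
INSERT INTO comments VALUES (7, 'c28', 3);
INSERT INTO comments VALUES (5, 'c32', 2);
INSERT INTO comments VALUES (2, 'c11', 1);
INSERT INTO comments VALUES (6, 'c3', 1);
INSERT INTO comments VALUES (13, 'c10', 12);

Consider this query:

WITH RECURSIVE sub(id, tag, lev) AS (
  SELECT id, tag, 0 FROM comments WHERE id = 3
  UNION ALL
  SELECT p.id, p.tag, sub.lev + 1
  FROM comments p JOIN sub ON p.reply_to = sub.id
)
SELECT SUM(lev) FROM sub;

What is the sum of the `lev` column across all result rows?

6

Base: id=3 (c24) at lev 0.
Iteration 1: rows with reply_to in {3} -> c5 (id 4, lev 1), c28 (id 7, lev 1).
Iteration 2: rows with reply_to in {4,7} -> c8 (id 8, lev 2), c22 (id 10, lev 2).
Iteration 3: no rows with reply_to in {8,10}; recursion stops.
SUM(lev) = 0 + 1 + 1 + 2 + 2 = 6.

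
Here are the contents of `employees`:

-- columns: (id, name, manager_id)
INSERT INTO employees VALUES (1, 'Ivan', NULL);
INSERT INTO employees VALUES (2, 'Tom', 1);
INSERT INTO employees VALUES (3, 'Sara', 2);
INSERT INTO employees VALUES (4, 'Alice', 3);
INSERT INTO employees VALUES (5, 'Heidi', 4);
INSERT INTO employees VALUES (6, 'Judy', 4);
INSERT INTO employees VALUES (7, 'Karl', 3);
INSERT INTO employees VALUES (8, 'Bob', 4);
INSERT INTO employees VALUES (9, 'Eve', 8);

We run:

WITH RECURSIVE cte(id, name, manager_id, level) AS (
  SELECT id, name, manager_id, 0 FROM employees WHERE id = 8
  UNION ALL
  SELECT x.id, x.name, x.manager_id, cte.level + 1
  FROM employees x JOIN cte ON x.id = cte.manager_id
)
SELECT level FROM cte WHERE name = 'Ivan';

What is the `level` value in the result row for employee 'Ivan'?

4

Base: id=8 (Bob), manager_id=4, level 0.
Iteration 1: join on id=4 -> Alice (id 4, manager_id=3, level 1).
Iteration 2: join on id=3 -> Sara (id 3, manager_id=2, level 2).
Iteration 3: join on id=2 -> Tom (id 2, manager_id=1, level 3).
Iteration 4: join on id=1 -> Ivan (id 1, manager_id=NULL, level 4).
Iteration 5: manager_id is NULL; no match; recursion stops.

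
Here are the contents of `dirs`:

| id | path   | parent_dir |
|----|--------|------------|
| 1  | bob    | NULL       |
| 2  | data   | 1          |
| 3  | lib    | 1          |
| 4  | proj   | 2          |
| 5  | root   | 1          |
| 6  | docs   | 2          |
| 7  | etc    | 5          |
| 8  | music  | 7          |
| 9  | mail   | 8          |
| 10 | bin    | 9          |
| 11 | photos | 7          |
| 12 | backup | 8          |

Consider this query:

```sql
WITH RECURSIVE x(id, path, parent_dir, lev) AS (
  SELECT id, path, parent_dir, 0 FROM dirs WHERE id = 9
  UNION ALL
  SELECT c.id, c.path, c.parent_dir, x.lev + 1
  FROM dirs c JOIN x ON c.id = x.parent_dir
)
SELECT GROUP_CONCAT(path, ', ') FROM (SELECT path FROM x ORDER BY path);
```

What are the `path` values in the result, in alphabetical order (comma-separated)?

Base: id=9 (mail), parent_dir=8, lev 0.
Iteration 1: join on id=8 -> music (id 8, parent_dir=7, lev 1).
Iteration 2: join on id=7 -> etc (id 7, parent_dir=5, lev 2).
Iteration 3: join on id=5 -> root (id 5, parent_dir=1, lev 3).
Iteration 4: join on id=1 -> bob (id 1, parent_dir=NULL, lev 4).
Iteration 5: parent_dir is NULL; no match; recursion stops.

bob, etc, mail, music, root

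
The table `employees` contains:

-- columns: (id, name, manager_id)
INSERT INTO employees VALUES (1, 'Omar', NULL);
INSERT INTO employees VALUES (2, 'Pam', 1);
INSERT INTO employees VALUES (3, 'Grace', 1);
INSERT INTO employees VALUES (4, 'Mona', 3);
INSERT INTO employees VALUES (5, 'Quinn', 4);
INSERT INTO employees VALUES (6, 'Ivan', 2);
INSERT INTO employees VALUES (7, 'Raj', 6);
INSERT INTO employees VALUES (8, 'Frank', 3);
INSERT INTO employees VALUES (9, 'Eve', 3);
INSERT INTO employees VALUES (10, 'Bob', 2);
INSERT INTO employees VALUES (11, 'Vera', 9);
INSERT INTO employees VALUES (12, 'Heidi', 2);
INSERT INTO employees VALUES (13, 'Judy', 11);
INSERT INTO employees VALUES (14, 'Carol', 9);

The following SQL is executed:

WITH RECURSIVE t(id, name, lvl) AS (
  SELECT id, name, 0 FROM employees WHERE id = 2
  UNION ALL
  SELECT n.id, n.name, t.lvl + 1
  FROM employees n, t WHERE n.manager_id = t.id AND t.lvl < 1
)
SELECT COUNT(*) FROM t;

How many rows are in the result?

Base: id=2 (Pam) at lvl 0.
Iteration 1: rows with manager_id in {2} -> Ivan (id 6, lvl 1), Bob (id 10, lvl 1), Heidi (id 12, lvl 1).
Iteration 2: lvl < 1 fails for all current rows; recursion stops.
Total rows emitted: 4.

4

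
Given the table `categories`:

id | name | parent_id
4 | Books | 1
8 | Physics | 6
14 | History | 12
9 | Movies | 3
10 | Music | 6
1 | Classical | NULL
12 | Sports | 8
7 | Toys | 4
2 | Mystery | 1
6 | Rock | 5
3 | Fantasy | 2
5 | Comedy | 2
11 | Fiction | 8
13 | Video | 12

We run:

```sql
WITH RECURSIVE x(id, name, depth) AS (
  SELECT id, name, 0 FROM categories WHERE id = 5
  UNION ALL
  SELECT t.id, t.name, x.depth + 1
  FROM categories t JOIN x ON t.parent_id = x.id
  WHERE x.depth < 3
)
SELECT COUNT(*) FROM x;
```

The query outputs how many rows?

6

Base: id=5 (Comedy) at depth 0.
Iteration 1: rows with parent_id in {5} -> Rock (id 6, depth 1).
Iteration 2: rows with parent_id in {6} -> Physics (id 8, depth 2), Music (id 10, depth 2).
Iteration 3: rows with parent_id in {8,10} -> Fiction (id 11, depth 3), Sports (id 12, depth 3).
Iteration 4: depth < 3 fails for all current rows; recursion stops.
Total rows emitted: 6.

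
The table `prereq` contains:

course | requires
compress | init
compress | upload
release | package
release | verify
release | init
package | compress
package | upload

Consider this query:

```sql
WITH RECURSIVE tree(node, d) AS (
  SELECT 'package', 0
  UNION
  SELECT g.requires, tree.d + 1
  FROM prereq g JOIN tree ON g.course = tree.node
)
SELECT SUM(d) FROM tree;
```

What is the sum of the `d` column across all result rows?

Base: (package, d=0).
Iteration 1: edges from {package} -> (compress, d=1), (upload, d=1).
Iteration 2: edges from {compress,upload} -> (init, d=2), (upload, d=2).
Iteration 3: no outgoing edges from {init,upload}; recursion stops.
SUM(d) = 0 + 1 + 1 + 2 + 2 = 6.

6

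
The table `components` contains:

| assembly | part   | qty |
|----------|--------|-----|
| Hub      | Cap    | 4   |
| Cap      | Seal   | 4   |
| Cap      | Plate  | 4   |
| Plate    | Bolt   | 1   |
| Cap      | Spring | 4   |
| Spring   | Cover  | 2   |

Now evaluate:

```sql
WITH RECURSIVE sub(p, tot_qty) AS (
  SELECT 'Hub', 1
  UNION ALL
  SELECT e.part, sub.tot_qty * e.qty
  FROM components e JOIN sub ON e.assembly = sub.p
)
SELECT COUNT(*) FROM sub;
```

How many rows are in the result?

7

Base: (Hub, tot_qty=1).
Iteration 1: components of {Hub} -> Cap = 1*4 = 4.
Iteration 2: components of {Cap} -> Plate = 4*4 = 16, Seal = 4*4 = 16, Spring = 4*4 = 16.
Iteration 3: components of {Plate,Seal,Spring} -> Bolt = 16*1 = 16, Cover = 16*2 = 32.
Iteration 4: no further components; recursion stops.
Total rows emitted: 7.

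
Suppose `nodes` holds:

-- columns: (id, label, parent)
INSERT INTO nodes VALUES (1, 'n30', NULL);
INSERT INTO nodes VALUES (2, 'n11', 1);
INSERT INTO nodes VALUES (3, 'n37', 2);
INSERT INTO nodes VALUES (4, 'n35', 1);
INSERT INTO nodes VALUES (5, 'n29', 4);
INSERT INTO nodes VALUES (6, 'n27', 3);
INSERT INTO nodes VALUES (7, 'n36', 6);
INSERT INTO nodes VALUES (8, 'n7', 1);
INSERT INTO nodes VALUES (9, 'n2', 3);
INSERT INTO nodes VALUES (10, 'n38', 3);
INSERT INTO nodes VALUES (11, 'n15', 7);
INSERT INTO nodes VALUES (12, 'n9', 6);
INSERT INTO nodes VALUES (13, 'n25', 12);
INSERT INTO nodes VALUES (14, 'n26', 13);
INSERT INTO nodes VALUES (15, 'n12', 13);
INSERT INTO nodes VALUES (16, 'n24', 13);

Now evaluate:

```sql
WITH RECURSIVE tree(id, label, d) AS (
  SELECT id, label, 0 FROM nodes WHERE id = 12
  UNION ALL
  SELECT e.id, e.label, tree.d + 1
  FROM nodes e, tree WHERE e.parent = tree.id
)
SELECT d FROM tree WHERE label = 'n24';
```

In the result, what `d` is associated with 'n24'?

2

Base: id=12 (n9) at d 0.
Iteration 1: rows with parent in {12} -> n25 (id 13, d 1).
Iteration 2: rows with parent in {13} -> n26 (id 14, d 2), n12 (id 15, d 2), n24 (id 16, d 2).
Iteration 3: no rows with parent in {14,15,16}; recursion stops.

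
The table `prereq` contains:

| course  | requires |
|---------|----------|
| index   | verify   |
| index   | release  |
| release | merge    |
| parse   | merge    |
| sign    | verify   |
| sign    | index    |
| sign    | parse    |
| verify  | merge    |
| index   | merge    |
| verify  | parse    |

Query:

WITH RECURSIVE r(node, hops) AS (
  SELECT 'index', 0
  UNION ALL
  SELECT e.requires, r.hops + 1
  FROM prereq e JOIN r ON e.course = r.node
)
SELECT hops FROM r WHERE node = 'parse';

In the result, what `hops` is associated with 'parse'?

Base: (index, hops=0).
Iteration 1: edges from {index} -> (merge, hops=1), (release, hops=1), (verify, hops=1).
Iteration 2: edges from {merge,release,verify} -> (merge, hops=2) x2, (parse, hops=2). [UNION ALL keeps all 3 new rows, including repeats]
Iteration 3: edges from {merge,parse} -> (merge, hops=3).
Iteration 4: no outgoing edges from {merge}; recursion stops.

2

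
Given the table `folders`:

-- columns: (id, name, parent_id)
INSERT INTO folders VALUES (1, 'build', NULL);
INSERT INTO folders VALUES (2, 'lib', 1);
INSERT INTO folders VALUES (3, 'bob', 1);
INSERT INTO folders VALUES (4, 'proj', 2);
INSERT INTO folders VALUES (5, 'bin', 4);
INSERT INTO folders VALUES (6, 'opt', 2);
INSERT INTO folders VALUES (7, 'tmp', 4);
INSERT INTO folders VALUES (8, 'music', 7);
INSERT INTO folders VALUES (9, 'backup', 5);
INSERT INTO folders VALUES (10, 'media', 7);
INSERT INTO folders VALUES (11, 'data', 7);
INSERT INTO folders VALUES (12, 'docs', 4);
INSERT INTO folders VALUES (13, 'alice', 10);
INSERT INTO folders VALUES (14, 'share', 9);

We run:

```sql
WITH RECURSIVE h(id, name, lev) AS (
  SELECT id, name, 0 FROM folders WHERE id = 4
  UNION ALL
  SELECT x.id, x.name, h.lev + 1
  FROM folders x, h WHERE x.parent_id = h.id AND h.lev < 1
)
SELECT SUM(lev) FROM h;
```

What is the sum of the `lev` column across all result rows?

Base: id=4 (proj) at lev 0.
Iteration 1: rows with parent_id in {4} -> bin (id 5, lev 1), tmp (id 7, lev 1), docs (id 12, lev 1).
Iteration 2: lev < 1 fails for all current rows; recursion stops.
SUM(lev) = 0 + 1 + 1 + 1 = 3.

3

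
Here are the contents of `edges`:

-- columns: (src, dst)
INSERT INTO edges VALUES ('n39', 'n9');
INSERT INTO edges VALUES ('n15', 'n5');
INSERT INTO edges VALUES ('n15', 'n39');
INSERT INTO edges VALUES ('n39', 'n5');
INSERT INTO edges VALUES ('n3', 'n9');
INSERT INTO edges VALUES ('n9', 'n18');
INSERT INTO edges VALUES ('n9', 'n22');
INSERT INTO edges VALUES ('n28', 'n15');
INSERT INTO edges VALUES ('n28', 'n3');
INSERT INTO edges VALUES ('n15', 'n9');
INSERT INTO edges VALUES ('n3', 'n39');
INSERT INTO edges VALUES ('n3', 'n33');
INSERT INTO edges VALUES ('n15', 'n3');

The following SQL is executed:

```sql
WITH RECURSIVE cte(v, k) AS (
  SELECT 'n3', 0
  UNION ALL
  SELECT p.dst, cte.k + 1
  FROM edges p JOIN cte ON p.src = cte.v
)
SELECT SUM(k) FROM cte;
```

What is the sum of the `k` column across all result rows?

17

Base: (n3, k=0).
Iteration 1: edges from {n3} -> (n33, k=1), (n39, k=1), (n9, k=1).
Iteration 2: edges from {n33,n39,n9} -> (n18, k=2), (n22, k=2), (n5, k=2), (n9, k=2).
Iteration 3: edges from {n18,n22,n5,n9} -> (n18, k=3), (n22, k=3).
Iteration 4: no outgoing edges from {n18,n22}; recursion stops.
SUM(k) = 0 + 1 + 1 + 1 + 2 + 2 + 2 + 2 + 3 + 3 = 17.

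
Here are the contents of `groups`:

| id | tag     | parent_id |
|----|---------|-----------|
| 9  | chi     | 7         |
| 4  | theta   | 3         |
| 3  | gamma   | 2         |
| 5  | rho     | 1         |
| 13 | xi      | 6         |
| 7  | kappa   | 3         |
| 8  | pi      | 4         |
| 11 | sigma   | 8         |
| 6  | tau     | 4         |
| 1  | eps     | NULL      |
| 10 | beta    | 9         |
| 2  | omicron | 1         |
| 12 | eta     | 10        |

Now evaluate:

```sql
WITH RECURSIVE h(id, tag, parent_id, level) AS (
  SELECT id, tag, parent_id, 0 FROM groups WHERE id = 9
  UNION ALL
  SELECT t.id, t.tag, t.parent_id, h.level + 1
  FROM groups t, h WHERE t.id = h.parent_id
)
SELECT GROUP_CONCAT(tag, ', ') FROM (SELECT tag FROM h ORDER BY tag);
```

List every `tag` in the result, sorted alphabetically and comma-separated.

Base: id=9 (chi), parent_id=7, level 0.
Iteration 1: join on id=7 -> kappa (id 7, parent_id=3, level 1).
Iteration 2: join on id=3 -> gamma (id 3, parent_id=2, level 2).
Iteration 3: join on id=2 -> omicron (id 2, parent_id=1, level 3).
Iteration 4: join on id=1 -> eps (id 1, parent_id=NULL, level 4).
Iteration 5: parent_id is NULL; no match; recursion stops.

chi, eps, gamma, kappa, omicron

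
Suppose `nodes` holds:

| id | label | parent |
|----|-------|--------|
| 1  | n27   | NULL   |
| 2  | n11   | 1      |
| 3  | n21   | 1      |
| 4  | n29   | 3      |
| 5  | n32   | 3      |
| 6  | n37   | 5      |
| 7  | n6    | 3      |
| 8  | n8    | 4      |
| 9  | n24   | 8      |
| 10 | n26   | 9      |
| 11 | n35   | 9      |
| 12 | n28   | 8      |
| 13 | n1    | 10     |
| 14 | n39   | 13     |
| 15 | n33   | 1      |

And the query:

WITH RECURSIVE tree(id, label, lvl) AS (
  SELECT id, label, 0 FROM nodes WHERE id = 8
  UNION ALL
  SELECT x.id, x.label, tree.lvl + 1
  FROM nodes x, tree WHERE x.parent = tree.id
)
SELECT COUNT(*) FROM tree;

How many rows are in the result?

7

Base: id=8 (n8) at lvl 0.
Iteration 1: rows with parent in {8} -> n24 (id 9, lvl 1), n28 (id 12, lvl 1).
Iteration 2: rows with parent in {9,12} -> n26 (id 10, lvl 2), n35 (id 11, lvl 2).
Iteration 3: rows with parent in {10,11} -> n1 (id 13, lvl 3).
Iteration 4: rows with parent in {13} -> n39 (id 14, lvl 4).
Iteration 5: no rows with parent in {14}; recursion stops.
Total rows emitted: 7.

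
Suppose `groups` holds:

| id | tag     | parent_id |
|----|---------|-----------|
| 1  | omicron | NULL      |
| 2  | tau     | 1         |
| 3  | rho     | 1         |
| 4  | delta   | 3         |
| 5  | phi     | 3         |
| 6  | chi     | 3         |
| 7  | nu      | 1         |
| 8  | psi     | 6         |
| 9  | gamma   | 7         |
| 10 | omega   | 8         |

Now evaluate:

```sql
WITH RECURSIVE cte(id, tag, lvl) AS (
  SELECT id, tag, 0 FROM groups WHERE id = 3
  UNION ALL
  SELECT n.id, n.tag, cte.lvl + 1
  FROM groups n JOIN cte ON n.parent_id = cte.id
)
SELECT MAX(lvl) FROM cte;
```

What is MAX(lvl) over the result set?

3

Base: id=3 (rho) at lvl 0.
Iteration 1: rows with parent_id in {3} -> delta (id 4, lvl 1), phi (id 5, lvl 1), chi (id 6, lvl 1).
Iteration 2: rows with parent_id in {4,5,6} -> psi (id 8, lvl 2).
Iteration 3: rows with parent_id in {8} -> omega (id 10, lvl 3).
Iteration 4: no rows with parent_id in {10}; recursion stops.
lvl values: 0, 1, 1, 1, 2, 3; the maximum is 3.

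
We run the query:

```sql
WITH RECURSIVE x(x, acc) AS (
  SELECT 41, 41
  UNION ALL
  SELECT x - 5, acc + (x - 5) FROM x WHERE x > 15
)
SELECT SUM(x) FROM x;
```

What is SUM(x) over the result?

Base: x=41, acc=41.
Iteration 1: 41 > 15 holds -> x = 41 - 5 = 36, acc = 41 + 36 = 77.
Iteration 2: 36 > 15 holds -> x = 36 - 5 = 31, acc = 77 + 31 = 108.
Iteration 3: 31 > 15 holds -> x = 31 - 5 = 26, acc = 108 + 26 = 134.
Iteration 4: 26 > 15 holds -> x = 26 - 5 = 21, acc = 134 + 21 = 155.
Iteration 5: 21 > 15 holds -> x = 21 - 5 = 16, acc = 155 + 16 = 171.
Iteration 6: 16 > 15 holds -> x = 16 - 5 = 11, acc = 171 + 11 = 182.
Iteration 7: 11 > 15 fails; recursion stops.
SUM(x) = 41 + 36 + 31 + 26 + 21 + 16 + 11 = 182.

182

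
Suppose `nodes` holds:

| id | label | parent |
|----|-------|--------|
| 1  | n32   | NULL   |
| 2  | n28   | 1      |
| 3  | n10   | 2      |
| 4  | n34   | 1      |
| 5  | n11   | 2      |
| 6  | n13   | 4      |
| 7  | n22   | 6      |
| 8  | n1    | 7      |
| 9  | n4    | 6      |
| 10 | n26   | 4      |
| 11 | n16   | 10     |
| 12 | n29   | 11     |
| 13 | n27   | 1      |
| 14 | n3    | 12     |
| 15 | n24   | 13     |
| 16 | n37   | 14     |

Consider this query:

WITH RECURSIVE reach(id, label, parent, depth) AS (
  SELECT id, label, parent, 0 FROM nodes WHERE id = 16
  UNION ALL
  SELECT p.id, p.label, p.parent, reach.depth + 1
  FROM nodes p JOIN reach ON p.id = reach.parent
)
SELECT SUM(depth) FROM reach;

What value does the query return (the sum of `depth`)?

Base: id=16 (n37), parent=14, depth 0.
Iteration 1: join on id=14 -> n3 (id 14, parent=12, depth 1).
Iteration 2: join on id=12 -> n29 (id 12, parent=11, depth 2).
Iteration 3: join on id=11 -> n16 (id 11, parent=10, depth 3).
Iteration 4: join on id=10 -> n26 (id 10, parent=4, depth 4).
Iteration 5: join on id=4 -> n34 (id 4, parent=1, depth 5).
Iteration 6: join on id=1 -> n32 (id 1, parent=NULL, depth 6).
Iteration 7: parent is NULL; no match; recursion stops.
SUM(depth) = 0 + 1 + 2 + 3 + 4 + 5 + 6 = 21.

21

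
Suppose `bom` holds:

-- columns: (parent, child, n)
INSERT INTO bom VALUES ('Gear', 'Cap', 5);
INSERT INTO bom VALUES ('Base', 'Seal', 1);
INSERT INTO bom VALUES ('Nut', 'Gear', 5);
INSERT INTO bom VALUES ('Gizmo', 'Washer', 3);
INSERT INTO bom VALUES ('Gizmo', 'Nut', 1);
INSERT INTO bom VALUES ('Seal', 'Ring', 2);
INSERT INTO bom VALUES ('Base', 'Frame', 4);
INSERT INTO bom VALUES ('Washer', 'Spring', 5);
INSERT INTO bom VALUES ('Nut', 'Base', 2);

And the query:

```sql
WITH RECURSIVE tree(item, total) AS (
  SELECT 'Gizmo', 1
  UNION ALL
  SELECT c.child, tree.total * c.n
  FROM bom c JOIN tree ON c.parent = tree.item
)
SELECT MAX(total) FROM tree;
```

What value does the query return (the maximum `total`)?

Base: (Gizmo, total=1).
Iteration 1: components of {Gizmo} -> Nut = 1*1 = 1, Washer = 1*3 = 3.
Iteration 2: components of {Nut,Washer} -> Base = 1*2 = 2, Gear = 1*5 = 5, Spring = 3*5 = 15.
Iteration 3: components of {Base,Gear,Spring} -> Cap = 5*5 = 25, Frame = 2*4 = 8, Seal = 2*1 = 2.
Iteration 4: components of {Cap,Frame,Seal} -> Ring = 2*2 = 4.
Iteration 5: no further components; recursion stops.
total values: 1, 1, 3, 5, 2, 15, 25, 2, 8, 4; the maximum is 25.

25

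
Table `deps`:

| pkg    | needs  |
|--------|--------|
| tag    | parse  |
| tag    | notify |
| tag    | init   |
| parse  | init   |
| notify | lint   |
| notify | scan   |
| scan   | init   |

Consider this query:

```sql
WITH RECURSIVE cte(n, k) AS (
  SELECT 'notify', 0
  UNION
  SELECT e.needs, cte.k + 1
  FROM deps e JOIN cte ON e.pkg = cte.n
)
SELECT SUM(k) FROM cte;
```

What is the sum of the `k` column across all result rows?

4

Base: (notify, k=0).
Iteration 1: edges from {notify} -> (lint, k=1), (scan, k=1).
Iteration 2: edges from {lint,scan} -> (init, k=2).
Iteration 3: no outgoing edges from {init}; recursion stops.
SUM(k) = 0 + 1 + 1 + 2 = 4.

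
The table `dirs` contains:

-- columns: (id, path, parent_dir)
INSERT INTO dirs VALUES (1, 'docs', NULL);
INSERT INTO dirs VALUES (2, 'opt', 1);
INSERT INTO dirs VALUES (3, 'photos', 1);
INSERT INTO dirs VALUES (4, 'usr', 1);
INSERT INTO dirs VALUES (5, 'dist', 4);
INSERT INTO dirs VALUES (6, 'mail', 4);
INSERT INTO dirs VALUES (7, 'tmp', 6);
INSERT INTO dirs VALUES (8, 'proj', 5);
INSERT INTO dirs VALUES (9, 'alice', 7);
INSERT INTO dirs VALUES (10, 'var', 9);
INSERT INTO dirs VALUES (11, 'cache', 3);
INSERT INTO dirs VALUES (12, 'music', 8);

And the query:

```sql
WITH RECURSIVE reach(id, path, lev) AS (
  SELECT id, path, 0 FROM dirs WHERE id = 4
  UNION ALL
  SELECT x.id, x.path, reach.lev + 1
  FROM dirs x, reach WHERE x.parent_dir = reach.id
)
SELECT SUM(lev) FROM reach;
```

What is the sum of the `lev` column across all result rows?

16

Base: id=4 (usr) at lev 0.
Iteration 1: rows with parent_dir in {4} -> dist (id 5, lev 1), mail (id 6, lev 1).
Iteration 2: rows with parent_dir in {5,6} -> tmp (id 7, lev 2), proj (id 8, lev 2).
Iteration 3: rows with parent_dir in {7,8} -> alice (id 9, lev 3), music (id 12, lev 3).
Iteration 4: rows with parent_dir in {9,12} -> var (id 10, lev 4).
Iteration 5: no rows with parent_dir in {10}; recursion stops.
SUM(lev) = 0 + 1 + 1 + 2 + 2 + 3 + 3 + 4 = 16.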